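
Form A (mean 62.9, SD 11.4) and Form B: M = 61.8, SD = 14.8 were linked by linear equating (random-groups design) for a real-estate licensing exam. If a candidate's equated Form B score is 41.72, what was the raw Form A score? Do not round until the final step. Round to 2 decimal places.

Invert y = (SD_Y/SD_X)(x − M_X) + M_Y:
x = (SD_X/SD_Y)(y − M_Y) + M_X = (11.4/14.8)(41.72 − 61.8) + 62.9
x = 0.770270 × -20.080 + 62.9 = 47.43

47.43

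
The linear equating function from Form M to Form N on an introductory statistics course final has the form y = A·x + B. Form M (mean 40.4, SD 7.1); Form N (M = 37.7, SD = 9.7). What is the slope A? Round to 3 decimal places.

A = SD_Y / SD_X = 9.7 / 7.1 = 1.366

1.366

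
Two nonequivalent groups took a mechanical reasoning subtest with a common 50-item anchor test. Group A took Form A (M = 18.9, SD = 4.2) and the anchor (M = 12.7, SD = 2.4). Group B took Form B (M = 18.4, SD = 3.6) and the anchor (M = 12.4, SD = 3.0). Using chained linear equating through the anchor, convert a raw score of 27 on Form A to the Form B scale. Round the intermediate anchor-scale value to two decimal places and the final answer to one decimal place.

24.3

Form A → anchor (Group A): v = (2.4/4.2)(27 − 18.9) + 12.7 = 17.33
anchor → Form B (Group B): y = (3.6/3.0)(17.33 − 12.4) + 18.4 = 24.3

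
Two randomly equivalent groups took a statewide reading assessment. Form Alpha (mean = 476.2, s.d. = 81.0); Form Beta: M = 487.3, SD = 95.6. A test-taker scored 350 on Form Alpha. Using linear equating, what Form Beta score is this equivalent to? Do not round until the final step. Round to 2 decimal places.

Linear equating: y = (SD_Y/SD_X)(x − M_X) + M_Y
y = (95.6/81.0)(350 − 476.2) + 487.3
y = 1.180247 × -126.2 + 487.3 = -148.9472 + 487.3 = 338.35

338.35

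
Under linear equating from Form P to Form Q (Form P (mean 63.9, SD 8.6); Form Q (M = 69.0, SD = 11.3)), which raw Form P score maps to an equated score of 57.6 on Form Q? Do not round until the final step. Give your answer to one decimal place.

55.2

Invert y = (SD_Y/SD_X)(x − M_X) + M_Y:
x = (SD_X/SD_Y)(y − M_Y) + M_X = (8.6/11.3)(57.6 − 69.0) + 63.9
x = 0.761062 × -11.400 + 63.9 = 55.2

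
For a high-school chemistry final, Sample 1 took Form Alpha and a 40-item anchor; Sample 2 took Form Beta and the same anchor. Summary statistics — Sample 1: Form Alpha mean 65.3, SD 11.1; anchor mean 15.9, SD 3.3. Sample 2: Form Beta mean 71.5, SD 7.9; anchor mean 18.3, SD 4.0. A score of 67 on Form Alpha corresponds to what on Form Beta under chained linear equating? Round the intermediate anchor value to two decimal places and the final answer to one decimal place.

67.8

Form Alpha → anchor (Sample 1): v = (3.3/11.1)(67 − 65.3) + 15.9 = 16.41
anchor → Form Beta (Sample 2): y = (7.9/4.0)(16.41 − 18.3) + 71.5 = 67.8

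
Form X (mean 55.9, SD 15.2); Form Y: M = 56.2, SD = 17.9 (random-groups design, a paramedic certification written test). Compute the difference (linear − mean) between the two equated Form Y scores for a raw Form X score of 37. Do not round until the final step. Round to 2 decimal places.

Mean-equated: 37 + (56.2 − 55.9) = 37.30
Linear-equated: (17.9/15.2)(37 − 55.9) + 56.2 = 33.943
Difference = 33.943 − 37.30 = -3.36

-3.36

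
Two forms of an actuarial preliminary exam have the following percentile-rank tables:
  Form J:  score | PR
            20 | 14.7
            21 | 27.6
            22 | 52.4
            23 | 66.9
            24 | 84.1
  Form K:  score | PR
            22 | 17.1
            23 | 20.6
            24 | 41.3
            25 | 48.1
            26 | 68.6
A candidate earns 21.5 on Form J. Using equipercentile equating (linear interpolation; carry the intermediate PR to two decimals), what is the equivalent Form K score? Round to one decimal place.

23.9

PR of 21.5 on Form J: 27.6 + (21.5 − 21)/(22 − 21) × (52.4 − 27.6) = 40.00
On Form K, PR 40.00 falls between score 23 (PR 20.6) and 24 (PR 41.3).
Interpolate: 23 + (40.00 − 20.6)/(41.3 − 20.6) × (24 − 23) = 23.9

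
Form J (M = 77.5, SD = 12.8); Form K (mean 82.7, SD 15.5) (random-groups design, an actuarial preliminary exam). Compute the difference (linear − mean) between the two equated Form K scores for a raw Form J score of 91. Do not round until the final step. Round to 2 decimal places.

Mean-equated: 91 + (82.7 − 77.5) = 96.20
Linear-equated: (15.5/12.8)(91 − 77.5) + 82.7 = 99.048
Difference = 99.048 − 96.20 = 2.85

2.85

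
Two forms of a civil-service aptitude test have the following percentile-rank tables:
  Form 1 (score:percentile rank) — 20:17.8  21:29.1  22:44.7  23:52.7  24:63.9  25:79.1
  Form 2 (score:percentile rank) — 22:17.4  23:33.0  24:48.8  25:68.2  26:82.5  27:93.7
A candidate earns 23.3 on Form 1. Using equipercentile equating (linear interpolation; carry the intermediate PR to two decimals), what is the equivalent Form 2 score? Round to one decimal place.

24.4

PR of 23.3 on Form 1: 52.7 + (23.3 − 23)/(24 − 23) × (63.9 − 52.7) = 56.06
On Form 2, PR 56.06 falls between score 24 (PR 48.8) and 25 (PR 68.2).
Interpolate: 24 + (56.06 − 48.8)/(68.2 − 48.8) × (25 − 24) = 24.4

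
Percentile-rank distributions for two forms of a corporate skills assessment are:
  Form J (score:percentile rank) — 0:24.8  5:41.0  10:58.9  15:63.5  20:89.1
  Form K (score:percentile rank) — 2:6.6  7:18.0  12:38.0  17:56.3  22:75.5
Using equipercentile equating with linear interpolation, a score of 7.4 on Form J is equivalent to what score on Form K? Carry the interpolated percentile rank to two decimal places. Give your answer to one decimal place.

PR of 7.4 on Form J: 41.0 + (7.4 − 5)/(10 − 5) × (58.9 − 41.0) = 49.59
On Form K, PR 49.59 falls between score 12 (PR 38.0) and 17 (PR 56.3).
Interpolate: 12 + (49.59 − 38.0)/(56.3 − 38.0) × (17 − 12) = 15.2

15.2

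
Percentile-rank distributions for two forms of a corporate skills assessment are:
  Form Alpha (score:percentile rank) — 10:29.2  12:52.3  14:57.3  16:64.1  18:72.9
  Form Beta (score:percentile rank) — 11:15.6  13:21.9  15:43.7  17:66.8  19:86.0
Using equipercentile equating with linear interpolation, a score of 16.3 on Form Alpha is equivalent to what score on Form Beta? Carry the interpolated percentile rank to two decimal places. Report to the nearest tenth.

PR of 16.3 on Form Alpha: 64.1 + (16.3 − 16)/(18 − 16) × (72.9 − 64.1) = 65.42
On Form Beta, PR 65.42 falls between score 15 (PR 43.7) and 17 (PR 66.8).
Interpolate: 15 + (65.42 − 43.7)/(66.8 − 43.7) × (17 − 15) = 16.9

16.9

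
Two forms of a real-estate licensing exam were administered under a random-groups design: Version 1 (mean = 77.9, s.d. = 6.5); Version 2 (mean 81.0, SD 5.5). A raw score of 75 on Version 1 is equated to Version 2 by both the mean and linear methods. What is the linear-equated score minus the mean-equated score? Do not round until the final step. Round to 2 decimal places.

0.45

Mean-equated: 75 + (81.0 − 77.9) = 78.10
Linear-equated: (5.5/6.5)(75 − 77.9) + 81.0 = 78.546
Difference = 78.546 − 78.10 = 0.45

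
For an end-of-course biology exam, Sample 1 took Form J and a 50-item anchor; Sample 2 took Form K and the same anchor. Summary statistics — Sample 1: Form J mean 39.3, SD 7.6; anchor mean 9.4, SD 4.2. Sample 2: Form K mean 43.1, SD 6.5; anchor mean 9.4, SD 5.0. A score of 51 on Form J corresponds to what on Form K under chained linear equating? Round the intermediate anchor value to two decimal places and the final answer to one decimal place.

Form J → anchor (Sample 1): v = (4.2/7.6)(51 − 39.3) + 9.4 = 15.87
anchor → Form K (Sample 2): y = (6.5/5.0)(15.87 − 9.4) + 43.1 = 51.5

51.5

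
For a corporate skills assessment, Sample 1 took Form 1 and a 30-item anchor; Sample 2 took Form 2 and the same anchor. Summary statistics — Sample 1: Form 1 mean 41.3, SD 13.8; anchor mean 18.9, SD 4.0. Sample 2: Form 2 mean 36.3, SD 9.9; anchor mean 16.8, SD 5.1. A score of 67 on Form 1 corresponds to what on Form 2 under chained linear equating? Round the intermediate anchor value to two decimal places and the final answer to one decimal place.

54.8

Form 1 → anchor (Sample 1): v = (4.0/13.8)(67 − 41.3) + 18.9 = 26.35
anchor → Form 2 (Sample 2): y = (9.9/5.1)(26.35 − 16.8) + 36.3 = 54.8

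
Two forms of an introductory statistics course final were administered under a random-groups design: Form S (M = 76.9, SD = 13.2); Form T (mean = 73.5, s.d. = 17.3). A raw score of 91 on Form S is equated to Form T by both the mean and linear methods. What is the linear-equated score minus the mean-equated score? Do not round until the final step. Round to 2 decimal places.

4.38

Mean-equated: 91 + (73.5 − 76.9) = 87.60
Linear-equated: (17.3/13.2)(91 − 76.9) + 73.5 = 91.980
Difference = 91.980 − 87.60 = 4.38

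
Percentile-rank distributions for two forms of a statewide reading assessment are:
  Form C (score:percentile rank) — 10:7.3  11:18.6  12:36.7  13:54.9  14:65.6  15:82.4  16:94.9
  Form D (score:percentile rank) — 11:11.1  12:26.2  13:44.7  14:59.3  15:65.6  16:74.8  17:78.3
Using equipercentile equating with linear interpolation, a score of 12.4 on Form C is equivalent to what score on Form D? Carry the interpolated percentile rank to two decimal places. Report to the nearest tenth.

13.0

PR of 12.4 on Form C: 36.7 + (12.4 − 12)/(13 − 12) × (54.9 − 36.7) = 43.98
On Form D, PR 43.98 falls between score 12 (PR 26.2) and 13 (PR 44.7).
Interpolate: 12 + (43.98 − 26.2)/(44.7 − 26.2) × (13 − 12) = 13.0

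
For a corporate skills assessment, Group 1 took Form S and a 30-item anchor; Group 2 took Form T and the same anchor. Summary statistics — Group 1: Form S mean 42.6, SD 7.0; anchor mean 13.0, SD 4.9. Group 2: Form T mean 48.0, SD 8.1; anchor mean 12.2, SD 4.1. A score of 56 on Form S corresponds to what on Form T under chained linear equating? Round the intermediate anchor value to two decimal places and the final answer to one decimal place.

68.1

Form S → anchor (Group 1): v = (4.9/7.0)(56 − 42.6) + 13.0 = 22.38
anchor → Form T (Group 2): y = (8.1/4.1)(22.38 − 12.2) + 48.0 = 68.1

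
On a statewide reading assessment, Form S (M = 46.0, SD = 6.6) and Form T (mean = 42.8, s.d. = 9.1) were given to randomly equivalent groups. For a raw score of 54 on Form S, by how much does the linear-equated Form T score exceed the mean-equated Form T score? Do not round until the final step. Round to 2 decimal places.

Mean-equated: 54 + (42.8 − 46.0) = 50.80
Linear-equated: (9.1/6.6)(54 − 46.0) + 42.8 = 53.830
Difference = 53.830 − 50.80 = 3.03

3.03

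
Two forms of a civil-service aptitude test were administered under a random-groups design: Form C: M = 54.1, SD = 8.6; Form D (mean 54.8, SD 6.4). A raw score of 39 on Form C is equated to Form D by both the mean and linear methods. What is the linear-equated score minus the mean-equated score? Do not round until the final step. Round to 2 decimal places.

Mean-equated: 39 + (54.8 − 54.1) = 39.70
Linear-equated: (6.4/8.6)(39 − 54.1) + 54.8 = 43.563
Difference = 43.563 − 39.70 = 3.86

3.86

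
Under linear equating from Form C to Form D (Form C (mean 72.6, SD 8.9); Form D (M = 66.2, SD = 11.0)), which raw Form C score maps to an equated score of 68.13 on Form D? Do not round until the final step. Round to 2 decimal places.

Invert y = (SD_Y/SD_X)(x − M_X) + M_Y:
x = (SD_X/SD_Y)(y − M_Y) + M_X = (8.9/11.0)(68.13 − 66.2) + 72.6
x = 0.809091 × 1.930 + 72.6 = 74.16

74.16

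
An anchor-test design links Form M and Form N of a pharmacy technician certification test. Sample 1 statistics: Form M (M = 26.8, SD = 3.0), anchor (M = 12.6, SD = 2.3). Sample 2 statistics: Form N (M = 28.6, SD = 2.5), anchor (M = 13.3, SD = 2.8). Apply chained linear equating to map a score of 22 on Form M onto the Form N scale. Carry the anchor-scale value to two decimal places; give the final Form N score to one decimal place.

Form M → anchor (Sample 1): v = (2.3/3.0)(22 − 26.8) + 12.6 = 8.92
anchor → Form N (Sample 2): y = (2.5/2.8)(8.92 − 13.3) + 28.6 = 24.7

24.7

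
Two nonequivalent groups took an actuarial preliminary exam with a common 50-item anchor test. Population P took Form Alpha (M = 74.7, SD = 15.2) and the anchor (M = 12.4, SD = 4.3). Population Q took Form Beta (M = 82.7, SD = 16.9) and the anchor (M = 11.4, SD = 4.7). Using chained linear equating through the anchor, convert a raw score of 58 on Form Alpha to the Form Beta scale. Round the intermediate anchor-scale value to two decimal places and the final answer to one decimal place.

69.3

Form Alpha → anchor (Population P): v = (4.3/15.2)(58 − 74.7) + 12.4 = 7.68
anchor → Form Beta (Population Q): y = (16.9/4.7)(7.68 − 11.4) + 82.7 = 69.3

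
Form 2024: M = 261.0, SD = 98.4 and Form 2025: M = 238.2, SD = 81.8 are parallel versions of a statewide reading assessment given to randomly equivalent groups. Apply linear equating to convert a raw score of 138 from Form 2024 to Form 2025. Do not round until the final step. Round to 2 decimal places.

135.95

Linear equating: y = (SD_Y/SD_X)(x − M_X) + M_Y
y = (81.8/98.4)(138 − 261.0) + 238.2
y = 0.831301 × -123.0 + 238.2 = -102.2500 + 238.2 = 135.95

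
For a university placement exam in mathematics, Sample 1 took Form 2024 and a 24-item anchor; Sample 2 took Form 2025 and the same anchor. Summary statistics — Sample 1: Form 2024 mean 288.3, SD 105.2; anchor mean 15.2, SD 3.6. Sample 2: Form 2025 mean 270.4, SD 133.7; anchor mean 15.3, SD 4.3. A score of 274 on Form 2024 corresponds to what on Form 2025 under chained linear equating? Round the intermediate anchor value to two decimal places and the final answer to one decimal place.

Form 2024 → anchor (Sample 1): v = (3.6/105.2)(274 − 288.3) + 15.2 = 14.71
anchor → Form 2025 (Sample 2): y = (133.7/4.3)(14.71 − 15.3) + 270.4 = 252.1

252.1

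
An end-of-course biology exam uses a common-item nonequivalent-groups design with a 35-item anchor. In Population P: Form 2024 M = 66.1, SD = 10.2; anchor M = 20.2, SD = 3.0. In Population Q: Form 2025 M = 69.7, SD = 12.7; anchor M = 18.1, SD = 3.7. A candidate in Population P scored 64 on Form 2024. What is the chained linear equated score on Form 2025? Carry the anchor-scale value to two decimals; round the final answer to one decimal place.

74.8

Form 2024 → anchor (Population P): v = (3.0/10.2)(64 − 66.1) + 20.2 = 19.58
anchor → Form 2025 (Population Q): y = (12.7/3.7)(19.58 − 18.1) + 69.7 = 74.8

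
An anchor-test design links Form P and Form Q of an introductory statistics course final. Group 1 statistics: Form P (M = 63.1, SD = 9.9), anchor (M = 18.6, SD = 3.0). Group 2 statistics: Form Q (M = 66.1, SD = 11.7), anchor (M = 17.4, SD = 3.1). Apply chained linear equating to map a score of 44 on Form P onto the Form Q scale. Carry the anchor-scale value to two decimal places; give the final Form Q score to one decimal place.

Form P → anchor (Group 1): v = (3.0/9.9)(44 − 63.1) + 18.6 = 12.81
anchor → Form Q (Group 2): y = (11.7/3.1)(12.81 − 17.4) + 66.1 = 48.8

48.8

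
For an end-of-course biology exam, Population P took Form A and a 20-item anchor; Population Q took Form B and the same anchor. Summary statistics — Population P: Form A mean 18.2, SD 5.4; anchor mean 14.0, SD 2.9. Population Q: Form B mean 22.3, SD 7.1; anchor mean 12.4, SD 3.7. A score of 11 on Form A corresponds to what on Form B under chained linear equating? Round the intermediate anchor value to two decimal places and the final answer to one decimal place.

17.9

Form A → anchor (Population P): v = (2.9/5.4)(11 − 18.2) + 14.0 = 10.13
anchor → Form B (Population Q): y = (7.1/3.7)(10.13 − 12.4) + 22.3 = 17.9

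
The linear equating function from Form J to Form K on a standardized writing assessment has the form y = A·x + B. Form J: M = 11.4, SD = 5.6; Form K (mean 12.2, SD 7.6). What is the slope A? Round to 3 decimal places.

A = SD_Y / SD_X = 7.6 / 5.6 = 1.357

1.357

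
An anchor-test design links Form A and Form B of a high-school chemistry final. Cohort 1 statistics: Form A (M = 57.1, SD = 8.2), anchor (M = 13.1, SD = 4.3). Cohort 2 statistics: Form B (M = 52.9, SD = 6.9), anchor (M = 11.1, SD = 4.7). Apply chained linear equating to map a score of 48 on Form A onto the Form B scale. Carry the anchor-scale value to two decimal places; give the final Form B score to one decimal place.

48.8

Form A → anchor (Cohort 1): v = (4.3/8.2)(48 − 57.1) + 13.1 = 8.33
anchor → Form B (Cohort 2): y = (6.9/4.7)(8.33 − 11.1) + 52.9 = 48.8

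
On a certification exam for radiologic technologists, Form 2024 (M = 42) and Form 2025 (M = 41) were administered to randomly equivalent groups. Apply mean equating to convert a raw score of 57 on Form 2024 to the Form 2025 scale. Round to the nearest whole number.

56

Mean equating: y = x + (M_Y − M_X) = 57 + (41 − 42) = 56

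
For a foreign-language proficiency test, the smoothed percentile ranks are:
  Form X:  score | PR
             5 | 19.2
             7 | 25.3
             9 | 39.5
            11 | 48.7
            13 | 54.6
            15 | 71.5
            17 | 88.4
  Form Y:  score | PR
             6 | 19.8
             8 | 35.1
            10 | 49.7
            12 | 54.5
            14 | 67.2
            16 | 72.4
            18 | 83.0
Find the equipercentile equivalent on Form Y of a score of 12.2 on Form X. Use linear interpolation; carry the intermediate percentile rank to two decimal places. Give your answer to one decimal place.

PR of 12.2 on Form X: 48.7 + (12.2 − 11)/(13 − 11) × (54.6 − 48.7) = 52.24
On Form Y, PR 52.24 falls between score 10 (PR 49.7) and 12 (PR 54.5).
Interpolate: 10 + (52.24 − 49.7)/(54.5 − 49.7) × (12 − 10) = 11.1

11.1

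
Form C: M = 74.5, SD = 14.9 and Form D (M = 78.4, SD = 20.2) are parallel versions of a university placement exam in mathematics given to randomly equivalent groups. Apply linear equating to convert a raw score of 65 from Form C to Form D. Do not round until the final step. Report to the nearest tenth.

65.5

Linear equating: y = (SD_Y/SD_X)(x − M_X) + M_Y
y = (20.2/14.9)(65 − 74.5) + 78.4
y = 1.355705 × -9.5 + 78.4 = -12.8792 + 78.4 = 65.5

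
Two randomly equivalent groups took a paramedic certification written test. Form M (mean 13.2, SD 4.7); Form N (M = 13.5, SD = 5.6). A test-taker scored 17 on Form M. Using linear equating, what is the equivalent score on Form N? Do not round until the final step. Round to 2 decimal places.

Linear equating: y = (SD_Y/SD_X)(x − M_X) + M_Y
y = (5.6/4.7)(17 − 13.2) + 13.5
y = 1.191489 × 3.8 + 13.5 = 4.5277 + 13.5 = 18.03

18.03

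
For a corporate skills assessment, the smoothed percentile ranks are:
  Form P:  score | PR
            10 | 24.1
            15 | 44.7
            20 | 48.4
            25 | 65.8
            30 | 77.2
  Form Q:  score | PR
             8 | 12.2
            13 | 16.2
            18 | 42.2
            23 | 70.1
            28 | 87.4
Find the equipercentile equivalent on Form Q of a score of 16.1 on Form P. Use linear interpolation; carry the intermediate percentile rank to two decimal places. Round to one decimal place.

PR of 16.1 on Form P: 44.7 + (16.1 − 15)/(20 − 15) × (48.4 − 44.7) = 45.51
On Form Q, PR 45.51 falls between score 18 (PR 42.2) and 23 (PR 70.1).
Interpolate: 18 + (45.51 − 42.2)/(70.1 − 42.2) × (23 − 18) = 18.6

18.6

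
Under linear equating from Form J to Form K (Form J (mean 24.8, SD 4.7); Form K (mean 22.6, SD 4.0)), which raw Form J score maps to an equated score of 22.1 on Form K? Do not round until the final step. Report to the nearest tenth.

Invert y = (SD_Y/SD_X)(x − M_X) + M_Y:
x = (SD_X/SD_Y)(y − M_Y) + M_X = (4.7/4.0)(22.1 − 22.6) + 24.8
x = 1.175000 × -0.500 + 24.8 = 24.2

24.2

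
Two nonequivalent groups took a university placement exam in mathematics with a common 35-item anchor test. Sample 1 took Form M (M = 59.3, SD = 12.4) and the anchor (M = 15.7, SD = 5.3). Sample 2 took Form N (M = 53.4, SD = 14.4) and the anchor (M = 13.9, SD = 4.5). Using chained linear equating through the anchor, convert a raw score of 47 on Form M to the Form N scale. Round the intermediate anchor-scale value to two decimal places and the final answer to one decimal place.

Form M → anchor (Sample 1): v = (5.3/12.4)(47 − 59.3) + 15.7 = 10.44
anchor → Form N (Sample 2): y = (14.4/4.5)(10.44 − 13.9) + 53.4 = 42.3

42.3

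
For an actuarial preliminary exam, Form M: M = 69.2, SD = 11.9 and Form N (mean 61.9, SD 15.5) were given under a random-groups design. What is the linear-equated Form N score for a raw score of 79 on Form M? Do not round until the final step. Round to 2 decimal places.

74.66

Linear equating: y = (SD_Y/SD_X)(x − M_X) + M_Y
y = (15.5/11.9)(79 − 69.2) + 61.9
y = 1.302521 × 9.8 + 61.9 = 12.7647 + 61.9 = 74.66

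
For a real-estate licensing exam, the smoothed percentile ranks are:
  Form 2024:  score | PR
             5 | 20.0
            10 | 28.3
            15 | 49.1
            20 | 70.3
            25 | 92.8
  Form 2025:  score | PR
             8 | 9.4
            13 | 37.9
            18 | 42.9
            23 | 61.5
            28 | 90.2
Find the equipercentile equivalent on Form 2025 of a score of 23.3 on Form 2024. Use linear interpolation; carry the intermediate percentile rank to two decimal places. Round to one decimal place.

PR of 23.3 on Form 2024: 70.3 + (23.3 − 20)/(25 − 20) × (92.8 − 70.3) = 85.15
On Form 2025, PR 85.15 falls between score 23 (PR 61.5) and 28 (PR 90.2).
Interpolate: 23 + (85.15 − 61.5)/(90.2 − 61.5) × (28 − 23) = 27.1

27.1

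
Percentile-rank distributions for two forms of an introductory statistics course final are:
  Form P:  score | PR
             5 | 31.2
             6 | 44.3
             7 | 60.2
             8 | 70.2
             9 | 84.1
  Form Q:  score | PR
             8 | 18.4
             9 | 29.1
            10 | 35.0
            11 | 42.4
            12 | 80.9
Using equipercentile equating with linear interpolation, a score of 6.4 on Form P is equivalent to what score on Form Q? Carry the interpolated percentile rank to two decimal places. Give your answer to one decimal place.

11.2

PR of 6.4 on Form P: 44.3 + (6.4 − 6)/(7 − 6) × (60.2 − 44.3) = 50.66
On Form Q, PR 50.66 falls between score 11 (PR 42.4) and 12 (PR 80.9).
Interpolate: 11 + (50.66 − 42.4)/(80.9 − 42.4) × (12 − 11) = 11.2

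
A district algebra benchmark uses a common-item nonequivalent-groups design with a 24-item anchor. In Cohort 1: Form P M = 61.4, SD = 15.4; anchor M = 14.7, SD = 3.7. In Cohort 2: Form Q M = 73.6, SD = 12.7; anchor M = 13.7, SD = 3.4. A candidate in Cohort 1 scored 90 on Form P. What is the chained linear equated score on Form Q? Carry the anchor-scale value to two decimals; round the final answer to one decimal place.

103.0

Form P → anchor (Cohort 1): v = (3.7/15.4)(90 − 61.4) + 14.7 = 21.57
anchor → Form Q (Cohort 2): y = (12.7/3.4)(21.57 − 13.7) + 73.6 = 103.0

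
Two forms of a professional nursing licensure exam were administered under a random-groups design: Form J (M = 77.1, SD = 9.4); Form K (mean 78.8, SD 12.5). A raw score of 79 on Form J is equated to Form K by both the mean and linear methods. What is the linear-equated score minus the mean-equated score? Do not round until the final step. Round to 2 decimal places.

Mean-equated: 79 + (78.8 − 77.1) = 80.70
Linear-equated: (12.5/9.4)(79 − 77.1) + 78.8 = 81.327
Difference = 81.327 − 80.70 = 0.63

0.63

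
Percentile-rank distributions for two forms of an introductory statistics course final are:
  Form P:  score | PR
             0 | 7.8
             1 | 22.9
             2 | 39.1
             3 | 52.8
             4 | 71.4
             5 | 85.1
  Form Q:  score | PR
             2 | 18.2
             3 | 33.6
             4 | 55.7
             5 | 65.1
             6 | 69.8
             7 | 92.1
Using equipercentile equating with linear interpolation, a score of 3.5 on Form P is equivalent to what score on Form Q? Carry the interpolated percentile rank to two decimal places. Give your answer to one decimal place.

PR of 3.5 on Form P: 52.8 + (3.5 − 3)/(4 − 3) × (71.4 − 52.8) = 62.10
On Form Q, PR 62.10 falls between score 4 (PR 55.7) and 5 (PR 65.1).
Interpolate: 4 + (62.10 − 55.7)/(65.1 − 55.7) × (5 − 4) = 4.7

4.7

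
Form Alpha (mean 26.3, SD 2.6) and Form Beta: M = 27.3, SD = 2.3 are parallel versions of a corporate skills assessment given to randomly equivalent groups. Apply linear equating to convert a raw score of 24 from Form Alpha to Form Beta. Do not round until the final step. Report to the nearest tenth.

25.3

Linear equating: y = (SD_Y/SD_X)(x − M_X) + M_Y
y = (2.3/2.6)(24 − 26.3) + 27.3
y = 0.884615 × -2.3 + 27.3 = -2.0346 + 27.3 = 25.3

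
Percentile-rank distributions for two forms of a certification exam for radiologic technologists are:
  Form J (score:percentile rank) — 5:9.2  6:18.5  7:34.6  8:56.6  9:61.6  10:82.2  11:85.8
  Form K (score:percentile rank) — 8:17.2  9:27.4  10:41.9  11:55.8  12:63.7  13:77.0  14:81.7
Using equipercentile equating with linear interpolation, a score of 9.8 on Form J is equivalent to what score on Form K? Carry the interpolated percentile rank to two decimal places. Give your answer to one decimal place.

PR of 9.8 on Form J: 61.6 + (9.8 − 9)/(10 − 9) × (82.2 − 61.6) = 78.08
On Form K, PR 78.08 falls between score 13 (PR 77.0) and 14 (PR 81.7).
Interpolate: 13 + (78.08 − 77.0)/(81.7 − 77.0) × (14 − 13) = 13.2

13.2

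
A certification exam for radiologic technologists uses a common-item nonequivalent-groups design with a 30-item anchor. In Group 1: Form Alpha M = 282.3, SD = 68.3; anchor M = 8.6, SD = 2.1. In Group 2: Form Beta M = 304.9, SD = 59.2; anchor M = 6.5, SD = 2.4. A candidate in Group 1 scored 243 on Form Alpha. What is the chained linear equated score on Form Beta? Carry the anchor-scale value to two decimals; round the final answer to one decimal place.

326.9

Form Alpha → anchor (Group 1): v = (2.1/68.3)(243 − 282.3) + 8.6 = 7.39
anchor → Form Beta (Group 2): y = (59.2/2.4)(7.39 − 6.5) + 304.9 = 326.9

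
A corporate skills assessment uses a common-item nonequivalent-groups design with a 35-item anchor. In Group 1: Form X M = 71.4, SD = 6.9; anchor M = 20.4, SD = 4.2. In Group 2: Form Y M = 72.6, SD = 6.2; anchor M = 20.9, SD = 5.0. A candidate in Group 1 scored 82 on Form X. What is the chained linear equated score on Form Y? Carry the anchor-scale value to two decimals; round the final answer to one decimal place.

80.0

Form X → anchor (Group 1): v = (4.2/6.9)(82 − 71.4) + 20.4 = 26.85
anchor → Form Y (Group 2): y = (6.2/5.0)(26.85 − 20.9) + 72.6 = 80.0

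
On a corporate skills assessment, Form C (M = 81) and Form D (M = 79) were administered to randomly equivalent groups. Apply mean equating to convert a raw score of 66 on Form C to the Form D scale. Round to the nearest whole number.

Mean equating: y = x + (M_Y − M_X) = 66 + (79 − 81) = 64

64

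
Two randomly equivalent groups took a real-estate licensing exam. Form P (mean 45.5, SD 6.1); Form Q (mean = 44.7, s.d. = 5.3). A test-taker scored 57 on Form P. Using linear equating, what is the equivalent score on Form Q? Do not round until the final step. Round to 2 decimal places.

54.69

Linear equating: y = (SD_Y/SD_X)(x − M_X) + M_Y
y = (5.3/6.1)(57 − 45.5) + 44.7
y = 0.868852 × 11.5 + 44.7 = 9.9918 + 44.7 = 54.69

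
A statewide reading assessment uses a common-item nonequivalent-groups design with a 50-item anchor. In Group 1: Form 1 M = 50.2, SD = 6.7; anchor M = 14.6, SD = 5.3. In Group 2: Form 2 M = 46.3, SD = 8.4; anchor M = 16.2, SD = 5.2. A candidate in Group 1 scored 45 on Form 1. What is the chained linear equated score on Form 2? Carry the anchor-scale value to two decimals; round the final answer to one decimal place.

37.1

Form 1 → anchor (Group 1): v = (5.3/6.7)(45 − 50.2) + 14.6 = 10.49
anchor → Form 2 (Group 2): y = (8.4/5.2)(10.49 − 16.2) + 46.3 = 37.1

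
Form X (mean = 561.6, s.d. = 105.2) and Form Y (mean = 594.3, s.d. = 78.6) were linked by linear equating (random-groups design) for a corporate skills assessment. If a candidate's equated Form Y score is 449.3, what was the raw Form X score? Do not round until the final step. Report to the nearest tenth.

367.5

Invert y = (SD_Y/SD_X)(x − M_X) + M_Y:
x = (SD_X/SD_Y)(y − M_Y) + M_X = (105.2/78.6)(449.3 − 594.3) + 561.6
x = 1.338422 × -145.000 + 561.6 = 367.5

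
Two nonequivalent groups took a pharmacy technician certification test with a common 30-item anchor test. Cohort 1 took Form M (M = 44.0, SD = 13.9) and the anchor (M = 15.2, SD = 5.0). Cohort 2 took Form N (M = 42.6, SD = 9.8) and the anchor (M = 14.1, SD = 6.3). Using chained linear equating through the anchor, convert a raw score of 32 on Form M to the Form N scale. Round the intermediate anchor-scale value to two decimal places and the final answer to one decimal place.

37.6

Form M → anchor (Cohort 1): v = (5.0/13.9)(32 − 44.0) + 15.2 = 10.88
anchor → Form N (Cohort 2): y = (9.8/6.3)(10.88 − 14.1) + 42.6 = 37.6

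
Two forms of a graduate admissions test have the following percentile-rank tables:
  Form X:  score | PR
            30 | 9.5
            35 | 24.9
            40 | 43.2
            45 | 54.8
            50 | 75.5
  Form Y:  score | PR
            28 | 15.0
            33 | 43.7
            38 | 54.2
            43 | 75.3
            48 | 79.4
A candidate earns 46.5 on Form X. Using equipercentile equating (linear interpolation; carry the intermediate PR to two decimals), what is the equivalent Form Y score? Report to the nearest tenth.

PR of 46.5 on Form X: 54.8 + (46.5 − 45)/(50 − 45) × (75.5 − 54.8) = 61.01
On Form Y, PR 61.01 falls between score 38 (PR 54.2) and 43 (PR 75.3).
Interpolate: 38 + (61.01 − 54.2)/(75.3 − 54.2) × (43 − 38) = 39.6

39.6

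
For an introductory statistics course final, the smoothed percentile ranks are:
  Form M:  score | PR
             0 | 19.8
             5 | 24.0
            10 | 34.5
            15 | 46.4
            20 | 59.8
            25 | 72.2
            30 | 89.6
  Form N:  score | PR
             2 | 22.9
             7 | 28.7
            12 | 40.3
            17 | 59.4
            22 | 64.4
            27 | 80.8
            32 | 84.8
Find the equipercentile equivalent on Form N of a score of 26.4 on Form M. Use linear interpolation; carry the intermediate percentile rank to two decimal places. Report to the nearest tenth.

PR of 26.4 on Form M: 72.2 + (26.4 − 25)/(30 − 25) × (89.6 − 72.2) = 77.07
On Form N, PR 77.07 falls between score 22 (PR 64.4) and 27 (PR 80.8).
Interpolate: 22 + (77.07 − 64.4)/(80.8 − 64.4) × (27 − 22) = 25.9

25.9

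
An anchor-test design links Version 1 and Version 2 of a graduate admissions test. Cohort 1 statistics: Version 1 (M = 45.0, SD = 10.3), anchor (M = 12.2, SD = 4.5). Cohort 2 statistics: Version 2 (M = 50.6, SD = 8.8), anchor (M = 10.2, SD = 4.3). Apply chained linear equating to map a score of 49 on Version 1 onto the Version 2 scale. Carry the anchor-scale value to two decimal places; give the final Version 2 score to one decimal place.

58.3

Version 1 → anchor (Cohort 1): v = (4.5/10.3)(49 − 45.0) + 12.2 = 13.95
anchor → Version 2 (Cohort 2): y = (8.8/4.3)(13.95 − 10.2) + 50.6 = 58.3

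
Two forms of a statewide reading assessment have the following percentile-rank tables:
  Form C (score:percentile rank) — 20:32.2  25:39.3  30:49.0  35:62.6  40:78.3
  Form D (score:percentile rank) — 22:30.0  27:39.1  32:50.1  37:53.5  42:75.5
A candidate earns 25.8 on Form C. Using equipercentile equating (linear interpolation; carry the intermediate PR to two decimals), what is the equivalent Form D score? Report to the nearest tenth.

27.8

PR of 25.8 on Form C: 39.3 + (25.8 − 25)/(30 − 25) × (49.0 − 39.3) = 40.85
On Form D, PR 40.85 falls between score 27 (PR 39.1) and 32 (PR 50.1).
Interpolate: 27 + (40.85 − 39.1)/(50.1 − 39.1) × (32 − 27) = 27.8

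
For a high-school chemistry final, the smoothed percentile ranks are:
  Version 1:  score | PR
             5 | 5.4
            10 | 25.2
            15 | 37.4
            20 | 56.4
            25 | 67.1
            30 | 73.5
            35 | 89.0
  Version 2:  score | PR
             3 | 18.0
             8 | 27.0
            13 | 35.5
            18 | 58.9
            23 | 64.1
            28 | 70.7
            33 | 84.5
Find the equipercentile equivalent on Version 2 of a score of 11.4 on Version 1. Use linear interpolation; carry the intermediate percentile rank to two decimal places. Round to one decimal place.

PR of 11.4 on Version 1: 25.2 + (11.4 − 10)/(15 − 10) × (37.4 − 25.2) = 28.62
On Version 2, PR 28.62 falls between score 8 (PR 27.0) and 13 (PR 35.5).
Interpolate: 8 + (28.62 − 27.0)/(35.5 − 27.0) × (13 − 8) = 9.0

9.0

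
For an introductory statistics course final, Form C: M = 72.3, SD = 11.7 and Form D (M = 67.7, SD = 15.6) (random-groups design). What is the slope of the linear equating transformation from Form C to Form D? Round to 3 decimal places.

1.333

A = SD_Y / SD_X = 15.6 / 11.7 = 1.333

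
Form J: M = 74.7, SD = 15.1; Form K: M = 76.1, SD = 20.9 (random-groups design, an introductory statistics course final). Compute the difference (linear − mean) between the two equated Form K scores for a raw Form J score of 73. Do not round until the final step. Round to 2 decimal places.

Mean-equated: 73 + (76.1 − 74.7) = 74.40
Linear-equated: (20.9/15.1)(73 − 74.7) + 76.1 = 73.747
Difference = 73.747 − 74.40 = -0.65

-0.65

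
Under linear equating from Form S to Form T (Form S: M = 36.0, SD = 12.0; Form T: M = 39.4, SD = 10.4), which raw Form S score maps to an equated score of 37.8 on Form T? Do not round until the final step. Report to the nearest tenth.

Invert y = (SD_Y/SD_X)(x − M_X) + M_Y:
x = (SD_X/SD_Y)(y − M_Y) + M_X = (12.0/10.4)(37.8 − 39.4) + 36.0
x = 1.153846 × -1.600 + 36.0 = 34.2

34.2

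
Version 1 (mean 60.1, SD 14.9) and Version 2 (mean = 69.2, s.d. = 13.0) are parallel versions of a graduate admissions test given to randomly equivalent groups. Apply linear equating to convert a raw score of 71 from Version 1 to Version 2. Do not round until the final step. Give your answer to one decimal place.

Linear equating: y = (SD_Y/SD_X)(x − M_X) + M_Y
y = (13.0/14.9)(71 − 60.1) + 69.2
y = 0.872483 × 10.9 + 69.2 = 9.5101 + 69.2 = 78.7

78.7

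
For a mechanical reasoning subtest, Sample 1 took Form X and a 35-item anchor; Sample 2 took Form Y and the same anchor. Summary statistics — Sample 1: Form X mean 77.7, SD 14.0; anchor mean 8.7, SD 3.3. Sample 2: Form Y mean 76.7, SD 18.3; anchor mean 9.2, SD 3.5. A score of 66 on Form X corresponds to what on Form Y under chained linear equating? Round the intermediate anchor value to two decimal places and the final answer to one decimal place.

Form X → anchor (Sample 1): v = (3.3/14.0)(66 − 77.7) + 8.7 = 5.94
anchor → Form Y (Sample 2): y = (18.3/3.5)(5.94 − 9.2) + 76.7 = 59.7

59.7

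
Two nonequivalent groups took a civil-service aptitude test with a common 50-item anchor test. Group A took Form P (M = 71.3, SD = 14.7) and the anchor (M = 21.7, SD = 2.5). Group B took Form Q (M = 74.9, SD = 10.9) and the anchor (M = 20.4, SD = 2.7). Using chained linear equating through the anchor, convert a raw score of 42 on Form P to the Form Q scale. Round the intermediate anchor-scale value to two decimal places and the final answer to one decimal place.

Form P → anchor (Group A): v = (2.5/14.7)(42 − 71.3) + 21.7 = 16.72
anchor → Form Q (Group B): y = (10.9/2.7)(16.72 − 20.4) + 74.9 = 60.0

60.0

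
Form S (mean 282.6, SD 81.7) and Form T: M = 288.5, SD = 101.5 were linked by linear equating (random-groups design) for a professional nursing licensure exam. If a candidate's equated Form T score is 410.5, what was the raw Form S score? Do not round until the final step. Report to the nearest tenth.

380.8

Invert y = (SD_Y/SD_X)(x − M_X) + M_Y:
x = (SD_X/SD_Y)(y − M_Y) + M_X = (81.7/101.5)(410.5 − 288.5) + 282.6
x = 0.804926 × 122.000 + 282.6 = 380.8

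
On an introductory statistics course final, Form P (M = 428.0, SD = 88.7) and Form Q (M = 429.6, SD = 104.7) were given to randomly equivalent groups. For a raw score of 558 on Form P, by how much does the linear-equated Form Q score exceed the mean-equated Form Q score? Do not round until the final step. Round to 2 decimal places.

23.45

Mean-equated: 558 + (429.6 − 428.0) = 559.60
Linear-equated: (104.7/88.7)(558 − 428.0) + 429.6 = 583.050
Difference = 583.050 − 559.60 = 23.45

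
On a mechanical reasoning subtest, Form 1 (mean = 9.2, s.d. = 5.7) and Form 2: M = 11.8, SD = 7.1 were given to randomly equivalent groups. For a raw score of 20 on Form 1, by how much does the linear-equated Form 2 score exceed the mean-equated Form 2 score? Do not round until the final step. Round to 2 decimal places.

Mean-equated: 20 + (11.8 − 9.2) = 22.60
Linear-equated: (7.1/5.7)(20 − 9.2) + 11.8 = 25.253
Difference = 25.253 − 22.60 = 2.65

2.65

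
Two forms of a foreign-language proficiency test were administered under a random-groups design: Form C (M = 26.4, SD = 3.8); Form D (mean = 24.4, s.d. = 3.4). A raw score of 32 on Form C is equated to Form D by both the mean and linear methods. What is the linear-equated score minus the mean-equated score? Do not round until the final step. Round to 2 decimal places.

-0.59

Mean-equated: 32 + (24.4 − 26.4) = 30.00
Linear-equated: (3.4/3.8)(32 − 26.4) + 24.4 = 29.411
Difference = 29.411 − 30.00 = -0.59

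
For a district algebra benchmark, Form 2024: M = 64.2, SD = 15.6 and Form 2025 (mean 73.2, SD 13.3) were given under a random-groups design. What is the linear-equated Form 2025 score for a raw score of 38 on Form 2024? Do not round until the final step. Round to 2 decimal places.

Linear equating: y = (SD_Y/SD_X)(x − M_X) + M_Y
y = (13.3/15.6)(38 − 64.2) + 73.2
y = 0.852564 × -26.2 + 73.2 = -22.3372 + 73.2 = 50.86

50.86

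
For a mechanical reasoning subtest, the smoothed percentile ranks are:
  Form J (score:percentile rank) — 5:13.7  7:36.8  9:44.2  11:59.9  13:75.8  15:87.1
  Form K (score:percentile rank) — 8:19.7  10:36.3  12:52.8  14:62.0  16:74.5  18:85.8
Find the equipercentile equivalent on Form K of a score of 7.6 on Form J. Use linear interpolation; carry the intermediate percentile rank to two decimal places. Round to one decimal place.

PR of 7.6 on Form J: 36.8 + (7.6 − 7)/(9 − 7) × (44.2 − 36.8) = 39.02
On Form K, PR 39.02 falls between score 10 (PR 36.3) and 12 (PR 52.8).
Interpolate: 10 + (39.02 − 36.3)/(52.8 − 36.3) × (12 − 10) = 10.3

10.3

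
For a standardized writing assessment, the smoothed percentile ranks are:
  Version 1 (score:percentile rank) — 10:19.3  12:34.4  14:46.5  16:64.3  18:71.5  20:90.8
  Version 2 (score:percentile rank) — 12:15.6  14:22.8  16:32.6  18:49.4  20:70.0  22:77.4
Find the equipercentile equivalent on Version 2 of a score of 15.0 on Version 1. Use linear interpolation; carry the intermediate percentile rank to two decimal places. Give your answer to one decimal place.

PR of 15.0 on Version 1: 46.5 + (15.0 − 14)/(16 − 14) × (64.3 − 46.5) = 55.40
On Version 2, PR 55.40 falls between score 18 (PR 49.4) and 20 (PR 70.0).
Interpolate: 18 + (55.40 − 49.4)/(70.0 − 49.4) × (20 − 18) = 18.6

18.6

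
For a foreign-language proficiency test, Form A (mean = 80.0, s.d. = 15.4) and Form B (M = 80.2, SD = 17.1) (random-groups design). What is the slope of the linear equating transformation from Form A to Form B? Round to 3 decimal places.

1.110

A = SD_Y / SD_X = 17.1 / 15.4 = 1.110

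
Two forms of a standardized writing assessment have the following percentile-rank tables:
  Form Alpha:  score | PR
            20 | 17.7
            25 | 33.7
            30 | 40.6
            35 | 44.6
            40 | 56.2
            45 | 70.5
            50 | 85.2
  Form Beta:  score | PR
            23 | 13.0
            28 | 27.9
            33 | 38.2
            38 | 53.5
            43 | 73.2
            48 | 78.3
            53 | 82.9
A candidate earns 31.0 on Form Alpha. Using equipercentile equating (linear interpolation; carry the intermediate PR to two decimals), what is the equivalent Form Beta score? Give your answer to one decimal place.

PR of 31.0 on Form Alpha: 40.6 + (31.0 − 30)/(35 − 30) × (44.6 − 40.6) = 41.40
On Form Beta, PR 41.40 falls between score 33 (PR 38.2) and 38 (PR 53.5).
Interpolate: 33 + (41.40 − 38.2)/(53.5 − 38.2) × (38 − 33) = 34.0

34.0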